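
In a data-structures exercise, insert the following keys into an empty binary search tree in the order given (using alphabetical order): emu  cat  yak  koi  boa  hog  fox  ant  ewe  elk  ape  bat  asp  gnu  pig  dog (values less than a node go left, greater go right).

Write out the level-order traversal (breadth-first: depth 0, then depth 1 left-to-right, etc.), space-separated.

Insert emu: tree is empty, so emu becomes the root.
Insert cat: cat < emu → go left. Place as left child of emu.
Insert yak: yak > emu → go right. Place as right child of emu.
Insert koi: koi > emu → go right; koi < yak → go left. Place as left child of yak.
Insert boa: boa < emu → go left; boa < cat → go left. Place as left child of cat.
Insert hog: hog > emu → go right; hog < yak → go left; hog < koi → go left. Place as left child of koi.
Insert fox: fox > emu → go right; fox < yak → go left; fox < koi → go left; fox < hog → go left. Place as left child of hog.
Insert ant: ant < emu → go left; ant < cat → go left; ant < boa → go left. Place as left child of boa.
Insert ewe: ewe > emu → go right; ewe < yak → go left; ewe < koi → go left; ewe < hog → go left; ewe < fox → go left. Place as left child of fox.
Insert elk: elk < emu → go left; elk > cat → go right. Place as right child of cat.
Insert ape: ape < emu → go left; ape < cat → go left; ape < boa → go left; ape > ant → go right. Place as right child of ant.
Insert bat: bat < emu → go left; bat < cat → go left; bat < boa → go left; bat > ant → go right; bat > ape → go right. Place as right child of ape.
Insert asp: asp < emu → go left; asp < cat → go left; asp < boa → go left; asp > ant → go right; asp > ape → go right; asp < bat → go left. Place as left child of bat.
Insert gnu: gnu > emu → go right; gnu < yak → go left; gnu < koi → go left; gnu < hog → go left; gnu > fox → go right. Place as right child of fox.
Insert pig: pig > emu → go right; pig < yak → go left; pig > koi → go right. Place as right child of koi.
Insert dog: dog < emu → go left; dog > cat → go right; dog < elk → go left. Place as left child of elk.

emu cat yak boa elk koi ant dog hog pig ape fox bat ewe gnu asp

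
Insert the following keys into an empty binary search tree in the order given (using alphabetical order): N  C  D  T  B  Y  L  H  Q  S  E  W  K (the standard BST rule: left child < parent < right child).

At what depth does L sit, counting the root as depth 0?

3

Resulting structure (node: left, right):
  N: L=C, R=T
  C: L=B, R=D
  D: L=–, R=L
  T: L=Q, R=Y
  B: L=–, R=–
  Y: L=W, R=–
  L: L=H, R=–
  H: L=E, R=K
  Q: L=–, R=S
  S: L=–, R=–
  E: L=–, R=–
  W: L=–, R=–
  K: L=–, R=–

Path to L: N → C → D → L, which is 3 edges.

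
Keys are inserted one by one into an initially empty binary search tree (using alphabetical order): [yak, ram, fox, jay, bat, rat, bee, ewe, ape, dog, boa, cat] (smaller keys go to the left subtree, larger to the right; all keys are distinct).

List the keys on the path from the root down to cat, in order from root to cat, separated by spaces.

Resulting structure (node: left, right):
  yak: L=ram, R=–
  ram: L=fox, R=rat
  fox: L=bat, R=jay
  jay: L=–, R=–
  bat: L=ape, R=bee
  rat: L=–, R=–
  bee: L=–, R=ewe
  ewe: L=dog, R=–
  ape: L=–, R=–
  dog: L=boa, R=–
  boa: L=–, R=cat
  cat: L=–, R=–

yak ram fox bat bee ewe dog boa cat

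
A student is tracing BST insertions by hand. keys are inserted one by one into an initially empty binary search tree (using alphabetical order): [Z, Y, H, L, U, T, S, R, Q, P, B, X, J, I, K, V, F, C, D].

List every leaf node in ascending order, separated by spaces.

D I K P V

Insert Z: tree is empty, so Z becomes the root.
Insert Y: Y < Z → go left. Place as left child of Z.
Insert H: H < Z → go left; H < Y → go left. Place as left child of Y.
Insert L: L < Z → go left; L < Y → go left; L > H → go right. Place as right child of H.
Insert U: U < Z → go left; U < Y → go left; U > H → go right; U > L → go right. Place as right child of L.
Insert T: T < Z → go left; T < Y → go left; T > H → go right; T > L → go right; T < U → go left. Place as left child of U.
Insert S: S < Z → go left; S < Y → go left; S > H → go right; S > L → go right; S < U → go left; S < T → go left. Place as left child of T.
Insert R: R < Z → go left; R < Y → go left; R > H → go right; R > L → go right; R < U → go left; R < T → go left; R < S → go left. Place as left child of S.
Insert Q: Q < Z → go left; Q < Y → go left; Q > H → go right; Q > L → go right; Q < U → go left; Q < T → go left; Q < S → go left; Q < R → go left. Place as left child of R.
Insert P: P < Z → go left; P < Y → go left; P > H → go right; P > L → go right; P < U → go left; P < T → go left; P < S → go left; P < R → go left; P < Q → go left. Place as left child of Q.
Insert B: B < Z → go left; B < Y → go left; B < H → go left. Place as left child of H.
Insert X: X < Z → go left; X < Y → go left; X > H → go right; X > L → go right; X > U → go right. Place as right child of U.
Insert J: J < Z → go left; J < Y → go left; J > H → go right; J < L → go left. Place as left child of L.
Insert I: I < Z → go left; I < Y → go left; I > H → go right; I < L → go left; I < J → go left. Place as left child of J.
Insert K: K < Z → go left; K < Y → go left; K > H → go right; K < L → go left; K > J → go right. Place as right child of J.
Insert V: V < Z → go left; V < Y → go left; V > H → go right; V > L → go right; V > U → go right; V < X → go left. Place as left child of X.
Insert F: F < Z → go left; F < Y → go left; F < H → go left; F > B → go right. Place as right child of B.
Insert C: C < Z → go left; C < Y → go left; C < H → go left; C > B → go right; C < F → go left. Place as left child of F.
Insert D: D < Z → go left; D < Y → go left; D < H → go left; D > B → go right; D < F → go left; D > C → go right. Place as right child of C.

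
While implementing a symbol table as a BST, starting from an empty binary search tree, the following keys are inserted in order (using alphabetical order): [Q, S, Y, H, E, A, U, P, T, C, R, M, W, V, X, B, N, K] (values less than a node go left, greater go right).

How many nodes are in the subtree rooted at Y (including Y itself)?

6

Insert Q: tree is empty, so Q becomes the root.
Insert S: S > Q → go right. Place as right child of Q.
Insert Y: Y > Q → go right; Y > S → go right. Place as right child of S.
Insert H: H < Q → go left. Place as left child of Q.
Insert E: E < Q → go left; E < H → go left. Place as left child of H.
Insert A: A < Q → go left; A < H → go left; A < E → go left. Place as left child of E.
Insert U: U > Q → go right; U > S → go right; U < Y → go left. Place as left child of Y.
Insert P: P < Q → go left; P > H → go right. Place as right child of H.
Insert T: T > Q → go right; T > S → go right; T < Y → go left; T < U → go left. Place as left child of U.
Insert C: C < Q → go left; C < H → go left; C < E → go left; C > A → go right. Place as right child of A.
Insert R: R > Q → go right; R < S → go left. Place as left child of S.
Insert M: M < Q → go left; M > H → go right; M < P → go left. Place as left child of P.
Insert W: W > Q → go right; W > S → go right; W < Y → go left; W > U → go right. Place as right child of U.
Insert V: V > Q → go right; V > S → go right; V < Y → go left; V > U → go right; V < W → go left. Place as left child of W.
Insert X: X > Q → go right; X > S → go right; X < Y → go left; X > U → go right; X > W → go right. Place as right child of W.
Insert B: B < Q → go left; B < H → go left; B < E → go left; B > A → go right; B < C → go left. Place as left child of C.
Insert N: N < Q → go left; N > H → go right; N < P → go left; N > M → go right. Place as right child of M.
Insert K: K < Q → go left; K > H → go right; K < P → go left; K < M → go left. Place as left child of M.

Subtree rooted at Y contains: Y, U, T, W, V, X — 6 nodes.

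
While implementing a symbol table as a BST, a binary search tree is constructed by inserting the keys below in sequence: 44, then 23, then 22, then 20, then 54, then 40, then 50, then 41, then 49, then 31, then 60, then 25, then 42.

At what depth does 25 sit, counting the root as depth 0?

4

44: root
23: left child of 44 (depth 1)
22: left child of 23 (depth 2)
20: left child of 22 (depth 3)
54: right child of 44 (depth 1)
40: right child of 23 (depth 2)
50: left child of 54 (depth 2)
41: right child of 40 (depth 3)
49: left child of 50 (depth 3)
31: left child of 40 (depth 3)
60: right child of 54 (depth 2)
25: left child of 31 (depth 4)
42: right child of 41 (depth 4)

Path to 25: 44 → 23 → 40 → 31 → 25, which is 4 edges.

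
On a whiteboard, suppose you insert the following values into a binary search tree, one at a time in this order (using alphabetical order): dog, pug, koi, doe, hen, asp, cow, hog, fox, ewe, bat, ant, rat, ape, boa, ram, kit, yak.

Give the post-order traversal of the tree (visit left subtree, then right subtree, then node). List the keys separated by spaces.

dog: root
pug: right child of dog (depth 1)
koi: left child of pug (depth 2)
doe: left child of dog (depth 1)
hen: left child of koi (depth 3)
asp: left child of doe (depth 2)
cow: right child of asp (depth 3)
hog: right child of hen (depth 4)
fox: left child of hen (depth 4)
ewe: left child of fox (depth 5)
bat: left child of cow (depth 4)
ant: left child of asp (depth 3)
rat: right child of pug (depth 2)
ape: right child of ant (depth 4)
boa: right child of bat (depth 5)
ram: left child of rat (depth 3)
kit: right child of hog (depth 5)
yak: right child of rat (depth 3)

ape ant boa bat cow asp doe ewe fox kit hog hen koi ram yak rat pug dog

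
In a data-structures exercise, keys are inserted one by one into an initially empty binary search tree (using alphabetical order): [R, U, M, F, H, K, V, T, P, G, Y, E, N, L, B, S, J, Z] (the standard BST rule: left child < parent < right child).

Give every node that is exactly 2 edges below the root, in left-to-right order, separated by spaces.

Insert R: tree is empty, so R becomes the root.
Insert U: U > R → go right. Place as right child of R.
Insert M: M < R → go left. Place as left child of R.
Insert F: F < R → go left; F < M → go left. Place as left child of M.
Insert H: H < R → go left; H < M → go left; H > F → go right. Place as right child of F.
Insert K: K < R → go left; K < M → go left; K > F → go right; K > H → go right. Place as right child of H.
Insert V: V > R → go right; V > U → go right. Place as right child of U.
Insert T: T > R → go right; T < U → go left. Place as left child of U.
Insert P: P < R → go left; P > M → go right. Place as right child of M.
Insert G: G < R → go left; G < M → go left; G > F → go right; G < H → go left. Place as left child of H.
Insert Y: Y > R → go right; Y > U → go right; Y > V → go right. Place as right child of V.
Insert E: E < R → go left; E < M → go left; E < F → go left. Place as left child of F.
Insert N: N < R → go left; N > M → go right; N < P → go left. Place as left child of P.
Insert L: L < R → go left; L < M → go left; L > F → go right; L > H → go right; L > K → go right. Place as right child of K.
Insert B: B < R → go left; B < M → go left; B < F → go left; B < E → go left. Place as left child of E.
Insert S: S > R → go right; S < U → go left; S < T → go left. Place as left child of T.
Insert J: J < R → go left; J < M → go left; J > F → go right; J > H → go right; J < K → go left. Place as left child of K.
Insert Z: Z > R → go right; Z > U → go right; Z > V → go right; Z > Y → go right. Place as right child of Y.

F P T V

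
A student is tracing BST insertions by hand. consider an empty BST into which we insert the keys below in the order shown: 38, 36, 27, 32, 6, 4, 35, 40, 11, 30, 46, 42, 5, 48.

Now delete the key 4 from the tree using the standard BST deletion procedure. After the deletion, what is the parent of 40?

38: root
36: left child of 38 (depth 1)
27: left child of 36 (depth 2)
32: right child of 27 (depth 3)
6: left child of 27 (depth 3)
4: left child of 6 (depth 4)
35: right child of 32 (depth 4)
40: right child of 38 (depth 1)
11: right child of 6 (depth 4)
30: left child of 32 (depth 4)
46: right child of 40 (depth 2)
42: left child of 46 (depth 3)
5: right child of 4 (depth 5)
48: right child of 46 (depth 3)

Delete 4 (at most one child — splice it out).
After deletion, 40's parent is 38.

38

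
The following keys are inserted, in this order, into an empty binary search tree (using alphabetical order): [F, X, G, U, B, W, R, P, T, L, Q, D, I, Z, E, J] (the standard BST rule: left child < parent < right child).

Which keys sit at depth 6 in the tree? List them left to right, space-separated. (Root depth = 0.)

Insert F: tree is empty, so F becomes the root.
Insert X: X > F → go right. Place as right child of F.
Insert G: G > F → go right; G < X → go left. Place as left child of X.
Insert U: U > F → go right; U < X → go left; U > G → go right. Place as right child of G.
Insert B: B < F → go left. Place as left child of F.
Insert W: W > F → go right; W < X → go left; W > G → go right; W > U → go right. Place as right child of U.
Insert R: R > F → go right; R < X → go left; R > G → go right; R < U → go left. Place as left child of U.
Insert P: P > F → go right; P < X → go left; P > G → go right; P < U → go left; P < R → go left. Place as left child of R.
Insert T: T > F → go right; T < X → go left; T > G → go right; T < U → go left; T > R → go right. Place as right child of R.
Insert L: L > F → go right; L < X → go left; L > G → go right; L < U → go left; L < R → go left; L < P → go left. Place as left child of P.
Insert Q: Q > F → go right; Q < X → go left; Q > G → go right; Q < U → go left; Q < R → go left; Q > P → go right. Place as right child of P.
Insert D: D < F → go left; D > B → go right. Place as right child of B.
Insert I: I > F → go right; I < X → go left; I > G → go right; I < U → go left; I < R → go left; I < P → go left; I < L → go left. Place as left child of L.
Insert Z: Z > F → go right; Z > X → go right. Place as right child of X.
Insert E: E < F → go left; E > B → go right; E > D → go right. Place as right child of D.
Insert J: J > F → go right; J < X → go left; J > G → go right; J < U → go left; J < R → go left; J < P → go left; J < L → go left; J > I → go right. Place as right child of I.

L Q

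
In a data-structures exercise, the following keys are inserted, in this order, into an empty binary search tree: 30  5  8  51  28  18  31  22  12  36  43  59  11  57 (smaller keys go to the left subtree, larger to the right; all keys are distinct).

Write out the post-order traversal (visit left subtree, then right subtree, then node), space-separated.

11 12 22 18 28 8 5 43 36 31 57 59 51 30

30: root
5: left child of 30 (depth 1)
8: right child of 5 (depth 2)
51: right child of 30 (depth 1)
28: right child of 8 (depth 3)
18: left child of 28 (depth 4)
31: left child of 51 (depth 2)
22: right child of 18 (depth 5)
12: left child of 18 (depth 5)
36: right child of 31 (depth 3)
43: right child of 36 (depth 4)
59: right child of 51 (depth 2)
11: left child of 12 (depth 6)
57: left child of 59 (depth 3)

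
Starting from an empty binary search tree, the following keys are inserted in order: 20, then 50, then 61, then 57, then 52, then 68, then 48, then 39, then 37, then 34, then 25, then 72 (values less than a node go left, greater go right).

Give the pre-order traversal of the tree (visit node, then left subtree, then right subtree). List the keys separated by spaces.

Insert 20: tree is empty, so 20 becomes the root.
Insert 50: 50 > 20 → go right. Place as right child of 20.
Insert 61: 61 > 20 → go right; 61 > 50 → go right. Place as right child of 50.
Insert 57: 57 > 20 → go right; 57 > 50 → go right; 57 < 61 → go left. Place as left child of 61.
Insert 52: 52 > 20 → go right; 52 > 50 → go right; 52 < 61 → go left; 52 < 57 → go left. Place as left child of 57.
Insert 68: 68 > 20 → go right; 68 > 50 → go right; 68 > 61 → go right. Place as right child of 61.
Insert 48: 48 > 20 → go right; 48 < 50 → go left. Place as left child of 50.
Insert 39: 39 > 20 → go right; 39 < 50 → go left; 39 < 48 → go left. Place as left child of 48.
Insert 37: 37 > 20 → go right; 37 < 50 → go left; 37 < 48 → go left; 37 < 39 → go left. Place as left child of 39.
Insert 34: 34 > 20 → go right; 34 < 50 → go left; 34 < 48 → go left; 34 < 39 → go left; 34 < 37 → go left. Place as left child of 37.
Insert 25: 25 > 20 → go right; 25 < 50 → go left; 25 < 48 → go left; 25 < 39 → go left; 25 < 37 → go left; 25 < 34 → go left. Place as left child of 34.
Insert 72: 72 > 20 → go right; 72 > 50 → go right; 72 > 61 → go right; 72 > 68 → go right. Place as right child of 68.

20 50 48 39 37 34 25 61 57 52 68 72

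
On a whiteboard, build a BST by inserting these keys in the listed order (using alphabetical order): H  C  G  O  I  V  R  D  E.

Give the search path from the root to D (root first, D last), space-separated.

H: root
C: left child of H (depth 1)
G: right child of C (depth 2)
O: right child of H (depth 1)
I: left child of O (depth 2)
V: right child of O (depth 2)
R: left child of V (depth 3)
D: left child of G (depth 3)
E: right child of D (depth 4)

H C G D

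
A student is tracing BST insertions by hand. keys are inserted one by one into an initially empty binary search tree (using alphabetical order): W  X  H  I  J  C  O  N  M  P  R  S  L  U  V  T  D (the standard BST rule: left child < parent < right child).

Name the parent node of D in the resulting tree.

C

W: root
X: right child of W (depth 1)
H: left child of W (depth 1)
I: right child of H (depth 2)
J: right child of I (depth 3)
C: left child of H (depth 2)
O: right child of J (depth 4)
N: left child of O (depth 5)
M: left child of N (depth 6)
P: right child of O (depth 5)
R: right child of P (depth 6)
S: right child of R (depth 7)
L: left child of M (depth 7)
U: right child of S (depth 8)
V: right child of U (depth 9)
T: left child of U (depth 9)
D: right child of C (depth 3)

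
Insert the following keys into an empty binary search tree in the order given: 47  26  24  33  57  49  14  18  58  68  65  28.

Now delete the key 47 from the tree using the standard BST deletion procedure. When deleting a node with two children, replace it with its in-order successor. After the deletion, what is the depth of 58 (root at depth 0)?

2

47: root
26: left child of 47 (depth 1)
24: left child of 26 (depth 2)
33: right child of 26 (depth 2)
57: right child of 47 (depth 1)
49: left child of 57 (depth 2)
14: left child of 24 (depth 3)
18: right child of 14 (depth 4)
58: right child of 57 (depth 2)
68: right child of 58 (depth 3)
65: left child of 68 (depth 4)
28: left child of 33 (depth 3)

Delete 47 (two children — replace with in-order successor).
After deletion, path to 58: 49 → 57 → 58.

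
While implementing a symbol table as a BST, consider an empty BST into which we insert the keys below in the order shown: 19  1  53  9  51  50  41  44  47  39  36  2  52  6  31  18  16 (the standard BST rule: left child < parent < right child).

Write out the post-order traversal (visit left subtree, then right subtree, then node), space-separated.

Insert 19: tree is empty, so 19 becomes the root.
Insert 1: 1 < 19 → go left. Place as left child of 19.
Insert 53: 53 > 19 → go right. Place as right child of 19.
Insert 9: 9 < 19 → go left; 9 > 1 → go right. Place as right child of 1.
Insert 51: 51 > 19 → go right; 51 < 53 → go left. Place as left child of 53.
Insert 50: 50 > 19 → go right; 50 < 53 → go left; 50 < 51 → go left. Place as left child of 51.
Insert 41: 41 > 19 → go right; 41 < 53 → go left; 41 < 51 → go left; 41 < 50 → go left. Place as left child of 50.
Insert 44: 44 > 19 → go right; 44 < 53 → go left; 44 < 51 → go left; 44 < 50 → go left; 44 > 41 → go right. Place as right child of 41.
Insert 47: 47 > 19 → go right; 47 < 53 → go left; 47 < 51 → go left; 47 < 50 → go left; 47 > 41 → go right; 47 > 44 → go right. Place as right child of 44.
Insert 39: 39 > 19 → go right; 39 < 53 → go left; 39 < 51 → go left; 39 < 50 → go left; 39 < 41 → go left. Place as left child of 41.
Insert 36: 36 > 19 → go right; 36 < 53 → go left; 36 < 51 → go left; 36 < 50 → go left; 36 < 41 → go left; 36 < 39 → go left. Place as left child of 39.
Insert 2: 2 < 19 → go left; 2 > 1 → go right; 2 < 9 → go left. Place as left child of 9.
Insert 52: 52 > 19 → go right; 52 < 53 → go left; 52 > 51 → go right. Place as right child of 51.
Insert 6: 6 < 19 → go left; 6 > 1 → go right; 6 < 9 → go left; 6 > 2 → go right. Place as right child of 2.
Insert 31: 31 > 19 → go right; 31 < 53 → go left; 31 < 51 → go left; 31 < 50 → go left; 31 < 41 → go left; 31 < 39 → go left; 31 < 36 → go left. Place as left child of 36.
Insert 18: 18 < 19 → go left; 18 > 1 → go right; 18 > 9 → go right. Place as right child of 9.
Insert 16: 16 < 19 → go left; 16 > 1 → go right; 16 > 9 → go right; 16 < 18 → go left. Place as left child of 18.

6 2 16 18 9 1 31 36 39 47 44 41 50 52 51 53 19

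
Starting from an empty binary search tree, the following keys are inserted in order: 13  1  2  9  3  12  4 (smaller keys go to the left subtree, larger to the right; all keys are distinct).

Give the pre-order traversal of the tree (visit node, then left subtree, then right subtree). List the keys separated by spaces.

Insert 13: tree is empty, so 13 becomes the root.
Insert 1: 1 < 13 → go left. Place as left child of 13.
Insert 2: 2 < 13 → go left; 2 > 1 → go right. Place as right child of 1.
Insert 9: 9 < 13 → go left; 9 > 1 → go right; 9 > 2 → go right. Place as right child of 2.
Insert 3: 3 < 13 → go left; 3 > 1 → go right; 3 > 2 → go right; 3 < 9 → go left. Place as left child of 9.
Insert 12: 12 < 13 → go left; 12 > 1 → go right; 12 > 2 → go right; 12 > 9 → go right. Place as right child of 9.
Insert 4: 4 < 13 → go left; 4 > 1 → go right; 4 > 2 → go right; 4 < 9 → go left; 4 > 3 → go right. Place as right child of 3.

13 1 2 9 3 4 12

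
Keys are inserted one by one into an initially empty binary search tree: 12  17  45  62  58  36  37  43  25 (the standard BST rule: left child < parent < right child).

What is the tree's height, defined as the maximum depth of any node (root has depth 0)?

12: root
17: right child of 12 (depth 1)
45: right child of 17 (depth 2)
62: right child of 45 (depth 3)
58: left child of 62 (depth 4)
36: left child of 45 (depth 3)
37: right child of 36 (depth 4)
43: right child of 37 (depth 5)
25: left child of 36 (depth 4)

The deepest node is 43 at depth 5.

5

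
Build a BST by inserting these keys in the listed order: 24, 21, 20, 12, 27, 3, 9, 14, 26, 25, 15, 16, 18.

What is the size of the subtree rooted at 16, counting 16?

24: root
21: left child of 24 (depth 1)
20: left child of 21 (depth 2)
12: left child of 20 (depth 3)
27: right child of 24 (depth 1)
3: left child of 12 (depth 4)
9: right child of 3 (depth 5)
14: right child of 12 (depth 4)
26: left child of 27 (depth 2)
25: left child of 26 (depth 3)
15: right child of 14 (depth 5)
16: right child of 15 (depth 6)
18: right child of 16 (depth 7)

Subtree rooted at 16 contains: 16, 18 — 2 nodes.

2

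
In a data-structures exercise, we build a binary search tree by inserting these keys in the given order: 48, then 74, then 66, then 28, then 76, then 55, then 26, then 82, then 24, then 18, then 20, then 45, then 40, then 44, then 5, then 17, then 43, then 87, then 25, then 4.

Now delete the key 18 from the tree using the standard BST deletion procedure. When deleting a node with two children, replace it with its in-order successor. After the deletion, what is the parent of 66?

74

48: root
74: right child of 48 (depth 1)
66: left child of 74 (depth 2)
28: left child of 48 (depth 1)
76: right child of 74 (depth 2)
55: left child of 66 (depth 3)
26: left child of 28 (depth 2)
82: right child of 76 (depth 3)
24: left child of 26 (depth 3)
18: left child of 24 (depth 4)
20: right child of 18 (depth 5)
45: right child of 28 (depth 2)
40: left child of 45 (depth 3)
44: right child of 40 (depth 4)
5: left child of 18 (depth 5)
17: right child of 5 (depth 6)
43: left child of 44 (depth 5)
87: right child of 82 (depth 4)
25: right child of 24 (depth 4)
4: left child of 5 (depth 6)

Delete 18 (two children — replace with in-order successor).
After deletion, 66's parent is 74.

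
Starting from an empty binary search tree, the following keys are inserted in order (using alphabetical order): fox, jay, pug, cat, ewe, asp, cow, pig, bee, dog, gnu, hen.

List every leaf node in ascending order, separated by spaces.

fox: root
jay: right child of fox (depth 1)
pug: right child of jay (depth 2)
cat: left child of fox (depth 1)
ewe: right child of cat (depth 2)
asp: left child of cat (depth 2)
cow: left child of ewe (depth 3)
pig: left child of pug (depth 3)
bee: right child of asp (depth 3)
dog: right child of cow (depth 4)
gnu: left child of jay (depth 2)
hen: right child of gnu (depth 3)

bee dog hen pig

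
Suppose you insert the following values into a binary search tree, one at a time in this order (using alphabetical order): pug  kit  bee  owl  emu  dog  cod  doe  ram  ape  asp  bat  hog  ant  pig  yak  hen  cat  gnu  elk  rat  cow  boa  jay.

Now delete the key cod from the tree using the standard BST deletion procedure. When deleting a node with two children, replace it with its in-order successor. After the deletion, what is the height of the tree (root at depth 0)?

7

pug: root
kit: left child of pug (depth 1)
bee: left child of kit (depth 2)
owl: right child of kit (depth 2)
emu: right child of bee (depth 3)
dog: left child of emu (depth 4)
cod: left child of dog (depth 5)
doe: right child of cod (depth 6)
ram: right child of pug (depth 1)
ape: left child of bee (depth 3)
asp: right child of ape (depth 4)
bat: right child of asp (depth 5)
hog: right child of emu (depth 4)
ant: left child of ape (depth 4)
pig: right child of owl (depth 3)
yak: right child of ram (depth 2)
hen: left child of hog (depth 5)
cat: left child of cod (depth 6)
gnu: left child of hen (depth 6)
elk: right child of dog (depth 5)
rat: left child of yak (depth 3)
cow: left child of doe (depth 7)
boa: left child of cat (depth 7)
jay: right child of hog (depth 5)

Delete cod (two children — replace with in-order successor).
After deletion, deepest node is boa at depth 7.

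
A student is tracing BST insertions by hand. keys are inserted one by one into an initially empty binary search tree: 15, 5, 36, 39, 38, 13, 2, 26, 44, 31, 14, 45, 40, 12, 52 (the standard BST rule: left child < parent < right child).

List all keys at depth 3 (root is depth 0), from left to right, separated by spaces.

Resulting structure (node: left, right):
  15: L=5, R=36
  5: L=2, R=13
  36: L=26, R=39
  39: L=38, R=44
  38: L=–, R=–
  13: L=12, R=14
  2: L=–, R=–
  26: L=–, R=31
  44: L=40, R=45
  31: L=–, R=–
  14: L=–, R=–
  45: L=–, R=52
  40: L=–, R=–
  12: L=–, R=–
  52: L=–, R=–

12 14 31 38 44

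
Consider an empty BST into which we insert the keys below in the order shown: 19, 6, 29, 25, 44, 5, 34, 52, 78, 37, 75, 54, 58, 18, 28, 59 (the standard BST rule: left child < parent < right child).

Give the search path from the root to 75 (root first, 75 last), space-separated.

19: root
6: left child of 19 (depth 1)
29: right child of 19 (depth 1)
25: left child of 29 (depth 2)
44: right child of 29 (depth 2)
5: left child of 6 (depth 2)
34: left child of 44 (depth 3)
52: right child of 44 (depth 3)
78: right child of 52 (depth 4)
37: right child of 34 (depth 4)
75: left child of 78 (depth 5)
54: left child of 75 (depth 6)
58: right child of 54 (depth 7)
18: right child of 6 (depth 2)
28: right child of 25 (depth 3)
59: right child of 58 (depth 8)

19 29 44 52 78 75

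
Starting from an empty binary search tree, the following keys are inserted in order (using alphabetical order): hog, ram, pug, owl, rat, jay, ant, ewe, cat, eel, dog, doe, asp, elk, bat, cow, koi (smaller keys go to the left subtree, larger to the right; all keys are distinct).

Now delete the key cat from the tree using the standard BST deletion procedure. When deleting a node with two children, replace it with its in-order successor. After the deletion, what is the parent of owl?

pug

hog: root
ram: right child of hog (depth 1)
pug: left child of ram (depth 2)
owl: left child of pug (depth 3)
rat: right child of ram (depth 2)
jay: left child of owl (depth 4)
ant: left child of hog (depth 1)
ewe: right child of ant (depth 2)
cat: left child of ewe (depth 3)
eel: right child of cat (depth 4)
dog: left child of eel (depth 5)
doe: left child of dog (depth 6)
asp: left child of cat (depth 4)
elk: right child of eel (depth 5)
bat: right child of asp (depth 5)
cow: left child of doe (depth 7)
koi: right child of jay (depth 5)

Delete cat (two children — replace with in-order successor).
After deletion, owl's parent is pug.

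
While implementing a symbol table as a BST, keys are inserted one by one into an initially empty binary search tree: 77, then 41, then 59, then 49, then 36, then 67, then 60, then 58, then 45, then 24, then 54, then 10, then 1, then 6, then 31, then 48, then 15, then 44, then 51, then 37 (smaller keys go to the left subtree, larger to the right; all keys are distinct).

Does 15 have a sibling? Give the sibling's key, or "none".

77: root
41: left child of 77 (depth 1)
59: right child of 41 (depth 2)
49: left child of 59 (depth 3)
36: left child of 41 (depth 2)
67: right child of 59 (depth 3)
60: left child of 67 (depth 4)
58: right child of 49 (depth 4)
45: left child of 49 (depth 4)
24: left child of 36 (depth 3)
54: left child of 58 (depth 5)
10: left child of 24 (depth 4)
1: left child of 10 (depth 5)
6: right child of 1 (depth 6)
31: right child of 24 (depth 4)
48: right child of 45 (depth 5)
15: right child of 10 (depth 5)
44: left child of 45 (depth 5)
51: left child of 54 (depth 6)
37: right child of 36 (depth 3)

15's parent is 10; the other child of 10 is 1.

1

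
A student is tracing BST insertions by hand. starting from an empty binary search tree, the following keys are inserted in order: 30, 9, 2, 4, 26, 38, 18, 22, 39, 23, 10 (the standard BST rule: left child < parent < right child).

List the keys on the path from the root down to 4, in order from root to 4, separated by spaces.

30: root
9: left child of 30 (depth 1)
2: left child of 9 (depth 2)
4: right child of 2 (depth 3)
26: right child of 9 (depth 2)
38: right child of 30 (depth 1)
18: left child of 26 (depth 3)
22: right child of 18 (depth 4)
39: right child of 38 (depth 2)
23: right child of 22 (depth 5)
10: left child of 18 (depth 4)

30 9 2 4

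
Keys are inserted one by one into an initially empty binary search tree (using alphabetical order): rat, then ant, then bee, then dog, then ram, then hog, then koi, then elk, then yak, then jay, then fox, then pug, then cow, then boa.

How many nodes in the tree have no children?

5

rat: root
ant: left child of rat (depth 1)
bee: right child of ant (depth 2)
dog: right child of bee (depth 3)
ram: right child of dog (depth 4)
hog: left child of ram (depth 5)
koi: right child of hog (depth 6)
elk: left child of hog (depth 6)
yak: right child of rat (depth 1)
jay: left child of koi (depth 7)
fox: right child of elk (depth 7)
pug: right child of koi (depth 7)
cow: left child of dog (depth 4)
boa: left child of cow (depth 5)

Leaves: boa, fox, jay, pug, yak — 5 in total.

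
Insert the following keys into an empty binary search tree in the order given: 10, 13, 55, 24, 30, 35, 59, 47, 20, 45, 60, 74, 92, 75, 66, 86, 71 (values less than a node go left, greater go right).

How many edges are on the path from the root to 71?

Insert 10: tree is empty, so 10 becomes the root.
Insert 13: 13 > 10 → go right. Place as right child of 10.
Insert 55: 55 > 10 → go right; 55 > 13 → go right. Place as right child of 13.
Insert 24: 24 > 10 → go right; 24 > 13 → go right; 24 < 55 → go left. Place as left child of 55.
Insert 30: 30 > 10 → go right; 30 > 13 → go right; 30 < 55 → go left; 30 > 24 → go right. Place as right child of 24.
Insert 35: 35 > 10 → go right; 35 > 13 → go right; 35 < 55 → go left; 35 > 24 → go right; 35 > 30 → go right. Place as right child of 30.
Insert 59: 59 > 10 → go right; 59 > 13 → go right; 59 > 55 → go right. Place as right child of 55.
Insert 47: 47 > 10 → go right; 47 > 13 → go right; 47 < 55 → go left; 47 > 24 → go right; 47 > 30 → go right; 47 > 35 → go right. Place as right child of 35.
Insert 20: 20 > 10 → go right; 20 > 13 → go right; 20 < 55 → go left; 20 < 24 → go left. Place as left child of 24.
Insert 45: 45 > 10 → go right; 45 > 13 → go right; 45 < 55 → go left; 45 > 24 → go right; 45 > 30 → go right; 45 > 35 → go right; 45 < 47 → go left. Place as left child of 47.
Insert 60: 60 > 10 → go right; 60 > 13 → go right; 60 > 55 → go right; 60 > 59 → go right. Place as right child of 59.
Insert 74: 74 > 10 → go right; 74 > 13 → go right; 74 > 55 → go right; 74 > 59 → go right; 74 > 60 → go right. Place as right child of 60.
Insert 92: 92 > 10 → go right; 92 > 13 → go right; 92 > 55 → go right; 92 > 59 → go right; 92 > 60 → go right; 92 > 74 → go right. Place as right child of 74.
Insert 75: 75 > 10 → go right; 75 > 13 → go right; 75 > 55 → go right; 75 > 59 → go right; 75 > 60 → go right; 75 > 74 → go right; 75 < 92 → go left. Place as left child of 92.
Insert 66: 66 > 10 → go right; 66 > 13 → go right; 66 > 55 → go right; 66 > 59 → go right; 66 > 60 → go right; 66 < 74 → go left. Place as left child of 74.
Insert 86: 86 > 10 → go right; 86 > 13 → go right; 86 > 55 → go right; 86 > 59 → go right; 86 > 60 → go right; 86 > 74 → go right; 86 < 92 → go left; 86 > 75 → go right. Place as right child of 75.
Insert 71: 71 > 10 → go right; 71 > 13 → go right; 71 > 55 → go right; 71 > 59 → go right; 71 > 60 → go right; 71 < 74 → go left; 71 > 66 → go right. Place as right child of 66.

Path to 71: 10 → 13 → 55 → 59 → 60 → 74 → 66 → 71, which is 7 edges.

7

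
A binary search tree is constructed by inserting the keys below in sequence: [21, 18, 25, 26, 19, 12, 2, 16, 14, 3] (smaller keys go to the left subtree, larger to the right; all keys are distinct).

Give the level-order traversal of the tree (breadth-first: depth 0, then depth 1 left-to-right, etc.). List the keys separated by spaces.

Insert 21: tree is empty, so 21 becomes the root.
Insert 18: 18 < 21 → go left. Place as left child of 21.
Insert 25: 25 > 21 → go right. Place as right child of 21.
Insert 26: 26 > 21 → go right; 26 > 25 → go right. Place as right child of 25.
Insert 19: 19 < 21 → go left; 19 > 18 → go right. Place as right child of 18.
Insert 12: 12 < 21 → go left; 12 < 18 → go left. Place as left child of 18.
Insert 2: 2 < 21 → go left; 2 < 18 → go left; 2 < 12 → go left. Place as left child of 12.
Insert 16: 16 < 21 → go left; 16 < 18 → go left; 16 > 12 → go right. Place as right child of 12.
Insert 14: 14 < 21 → go left; 14 < 18 → go left; 14 > 12 → go right; 14 < 16 → go left. Place as left child of 16.
Insert 3: 3 < 21 → go left; 3 < 18 → go left; 3 < 12 → go left; 3 > 2 → go right. Place as right child of 2.

21 18 25 12 19 26 2 16 3 14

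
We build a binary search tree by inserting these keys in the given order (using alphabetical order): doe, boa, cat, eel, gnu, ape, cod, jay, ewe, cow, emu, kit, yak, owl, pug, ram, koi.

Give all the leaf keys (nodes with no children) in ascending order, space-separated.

Resulting structure (node: left, right):
  doe: L=boa, R=eel
  boa: L=ape, R=cat
  cat: L=–, R=cod
  eel: L=–, R=gnu
  gnu: L=ewe, R=jay
  ape: L=–, R=–
  cod: L=–, R=cow
  jay: L=–, R=kit
  ewe: L=emu, R=–
  cow: L=–, R=–
  emu: L=–, R=–
  kit: L=–, R=yak
  yak: L=owl, R=–
  owl: L=koi, R=pug
  pug: L=–, R=ram
  ram: L=–, R=–
  koi: L=–, R=–

ape cow emu koi ram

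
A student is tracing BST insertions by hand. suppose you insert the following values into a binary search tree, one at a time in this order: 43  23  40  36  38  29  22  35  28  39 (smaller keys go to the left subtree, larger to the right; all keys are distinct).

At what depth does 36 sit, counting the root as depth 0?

Insert 43: tree is empty, so 43 becomes the root.
Insert 23: 23 < 43 → go left. Place as left child of 43.
Insert 40: 40 < 43 → go left; 40 > 23 → go right. Place as right child of 23.
Insert 36: 36 < 43 → go left; 36 > 23 → go right; 36 < 40 → go left. Place as left child of 40.
Insert 38: 38 < 43 → go left; 38 > 23 → go right; 38 < 40 → go left; 38 > 36 → go right. Place as right child of 36.
Insert 29: 29 < 43 → go left; 29 > 23 → go right; 29 < 40 → go left; 29 < 36 → go left. Place as left child of 36.
Insert 22: 22 < 43 → go left; 22 < 23 → go left. Place as left child of 23.
Insert 35: 35 < 43 → go left; 35 > 23 → go right; 35 < 40 → go left; 35 < 36 → go left; 35 > 29 → go right. Place as right child of 29.
Insert 28: 28 < 43 → go left; 28 > 23 → go right; 28 < 40 → go left; 28 < 36 → go left; 28 < 29 → go left. Place as left child of 29.
Insert 39: 39 < 43 → go left; 39 > 23 → go right; 39 < 40 → go left; 39 > 36 → go right; 39 > 38 → go right. Place as right child of 38.

Path to 36: 43 → 23 → 40 → 36, which is 3 edges.

3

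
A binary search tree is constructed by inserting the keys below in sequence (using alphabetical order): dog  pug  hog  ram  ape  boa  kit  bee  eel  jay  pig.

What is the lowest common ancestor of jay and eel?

dog: root
pug: right child of dog (depth 1)
hog: left child of pug (depth 2)
ram: right child of pug (depth 2)
ape: left child of dog (depth 1)
boa: right child of ape (depth 2)
kit: right child of hog (depth 3)
bee: left child of boa (depth 3)
eel: left child of hog (depth 3)
jay: left child of kit (depth 4)
pig: right child of kit (depth 4)

Path to jay: dog → pug → hog → kit → jay
Path to eel: dog → pug → hog → eel
The paths share a prefix ending at hog, then split left and right.

hog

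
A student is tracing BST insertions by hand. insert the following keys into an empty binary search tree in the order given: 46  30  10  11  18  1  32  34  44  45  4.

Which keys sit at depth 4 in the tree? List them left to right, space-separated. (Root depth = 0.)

46: root
30: left child of 46 (depth 1)
10: left child of 30 (depth 2)
11: right child of 10 (depth 3)
18: right child of 11 (depth 4)
1: left child of 10 (depth 3)
32: right child of 30 (depth 2)
34: right child of 32 (depth 3)
44: right child of 34 (depth 4)
45: right child of 44 (depth 5)
4: right child of 1 (depth 4)

4 18 44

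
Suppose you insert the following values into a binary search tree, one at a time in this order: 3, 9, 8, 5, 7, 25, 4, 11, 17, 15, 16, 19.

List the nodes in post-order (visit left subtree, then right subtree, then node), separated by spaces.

4 7 5 8 16 15 19 17 11 25 9 3

Insert 3: tree is empty, so 3 becomes the root.
Insert 9: 9 > 3 → go right. Place as right child of 3.
Insert 8: 8 > 3 → go right; 8 < 9 → go left. Place as left child of 9.
Insert 5: 5 > 3 → go right; 5 < 9 → go left; 5 < 8 → go left. Place as left child of 8.
Insert 7: 7 > 3 → go right; 7 < 9 → go left; 7 < 8 → go left; 7 > 5 → go right. Place as right child of 5.
Insert 25: 25 > 3 → go right; 25 > 9 → go right. Place as right child of 9.
Insert 4: 4 > 3 → go right; 4 < 9 → go left; 4 < 8 → go left; 4 < 5 → go left. Place as left child of 5.
Insert 11: 11 > 3 → go right; 11 > 9 → go right; 11 < 25 → go left. Place as left child of 25.
Insert 17: 17 > 3 → go right; 17 > 9 → go right; 17 < 25 → go left; 17 > 11 → go right. Place as right child of 11.
Insert 15: 15 > 3 → go right; 15 > 9 → go right; 15 < 25 → go left; 15 > 11 → go right; 15 < 17 → go left. Place as left child of 17.
Insert 16: 16 > 3 → go right; 16 > 9 → go right; 16 < 25 → go left; 16 > 11 → go right; 16 < 17 → go left; 16 > 15 → go right. Place as right child of 15.
Insert 19: 19 > 3 → go right; 19 > 9 → go right; 19 < 25 → go left; 19 > 11 → go right; 19 > 17 → go right. Place as right child of 17.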